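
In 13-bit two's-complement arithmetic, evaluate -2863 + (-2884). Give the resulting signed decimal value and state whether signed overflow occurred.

2445; overflow

-2863 → 1010011010001
-2884 → 1010010111100
  1010011010001
+ 1010010111100
= 0100110001101  (discard carry-out 1)
Result 0100110001101: MSB = 0 → value 2445.
Both addends are negative but the stored result is non-negative: signed overflow. The true value -2863 + (-2884) = -5747 lies outside [-4096, 4095].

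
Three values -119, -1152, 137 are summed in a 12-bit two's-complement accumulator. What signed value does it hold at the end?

-119 + (-1152) = -1271 (101100001001)
-1271 + 137 = -1134 (101110010010)

-1134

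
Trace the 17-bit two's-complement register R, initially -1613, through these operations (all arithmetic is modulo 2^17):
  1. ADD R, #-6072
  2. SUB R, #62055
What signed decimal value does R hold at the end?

Start: R = -1613 = 11111100110110011.
R = -1613 + (-6072) = -7685 = 11110000111111011
R = -7685 − 62055 = -69740; wraps to 61332 = 01110111110010100

61332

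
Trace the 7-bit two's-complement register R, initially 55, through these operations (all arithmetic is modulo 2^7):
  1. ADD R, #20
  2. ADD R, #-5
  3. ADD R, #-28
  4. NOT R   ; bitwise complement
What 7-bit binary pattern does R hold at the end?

1010101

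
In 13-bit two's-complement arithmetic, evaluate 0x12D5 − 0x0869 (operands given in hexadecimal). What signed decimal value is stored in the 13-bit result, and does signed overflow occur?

0x12D5 = 1001011010101 = -3371 (signed)
0x0869 = 0100001101001 = 2153 (signed)
Subtract via negate-and-add: invert 0100001101001 + 1 = 1011110010111 (i.e. -2153).
  1001011010101
+ 1011110010111
= 0101001101100  (discard carry-out 1)
Result 0101001101100: MSB = 0 → value 2668.
Both addends (after negating the subtrahend) are negative but the stored result is non-negative: signed overflow. The true value -3371 − 2153 = -5524 lies outside [-4096, 4095].

2668; overflow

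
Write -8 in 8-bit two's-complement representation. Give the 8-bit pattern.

|-8| = 8 = 00001000 in 8 bits.
Invert the bits: 11110111. Add 1: 11111000.
Check: 11111000 reads as 248 − 256 = -8.

11111000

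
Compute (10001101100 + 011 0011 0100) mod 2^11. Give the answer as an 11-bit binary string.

  10001101100
+ 01100110100
= 11110100000

11110100000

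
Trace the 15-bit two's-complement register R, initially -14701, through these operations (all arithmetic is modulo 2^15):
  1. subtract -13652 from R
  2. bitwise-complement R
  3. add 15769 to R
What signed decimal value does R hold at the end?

-15951

Start: R = -14701 = 100011010010011.
R = -14701 − (-13652) = -1049 = 111101111100111
R = NOT 111101111100111 = 000010000011000 = 1048
R = 1048 + 15769 = 16817; wraps to -15951 = 100000110110001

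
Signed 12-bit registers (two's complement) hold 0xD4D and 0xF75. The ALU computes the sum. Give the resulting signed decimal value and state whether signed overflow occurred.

0xD4D = 110101001101 = -691 (signed)
0xF75 = 111101110101 = -139 (signed)
  110101001101
+ 111101110101
= 110011000010  (discard carry-out 1)
Result 110011000010: MSB = 1 → 3266 − 4096 = -830.
Both addends are negative and so is the stored result: no signed overflow.

-830; no overflow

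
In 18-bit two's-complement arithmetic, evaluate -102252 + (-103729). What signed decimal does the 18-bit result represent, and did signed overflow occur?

-102252 → 100111000010010100
-103729 → 100110101011001111
  100111000010010100
+ 100110101011001111
= 001101101101100011  (discard carry-out 1)
Result 001101101101100011: MSB = 0 → value 56163.
Both addends are negative but the stored result is non-negative: signed overflow. The true value -102252 + (-103729) = -205981 lies outside [-131072, 131071].

56163; overflow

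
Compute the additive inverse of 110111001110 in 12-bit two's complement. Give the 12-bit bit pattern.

001000110010

Invert: 001000110001. Add 1: 001000110010.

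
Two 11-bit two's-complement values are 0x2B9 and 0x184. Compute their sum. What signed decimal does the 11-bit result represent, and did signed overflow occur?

-963; overflow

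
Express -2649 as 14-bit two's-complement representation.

11010110100111

|-2649| = 2649 = 00101001011001 in 14 bits.
Invert the bits: 11010110100110. Add 1: 11010110100111.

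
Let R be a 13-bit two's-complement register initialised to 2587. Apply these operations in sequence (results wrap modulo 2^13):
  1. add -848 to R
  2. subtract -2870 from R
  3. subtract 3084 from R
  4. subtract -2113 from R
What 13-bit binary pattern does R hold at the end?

Start: R = 2587 = 0101000011011.
R = 2587 + (-848) = 1739 = 0011011001011
R = 1739 − (-2870) = 4609; wraps to -3583 = 1001000000001
R = -3583 − 3084 = -6667; wraps to 1525 = 0010111110101
R = 1525 − (-2113) = 3638 = 0111000110110

0111000110110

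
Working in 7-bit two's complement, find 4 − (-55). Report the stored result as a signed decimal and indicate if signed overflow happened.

4 → 0000100
-55 → 1001001
Subtract via negate-and-add: invert 1001001 + 1 = 0110111 (i.e. 55).
  0000100
+ 0110111
= 0111011
Result 0111011: MSB = 0 → value 59.
Both addends (after negating the subtrahend) are non-negative and so is the stored result: no signed overflow.

59; no overflow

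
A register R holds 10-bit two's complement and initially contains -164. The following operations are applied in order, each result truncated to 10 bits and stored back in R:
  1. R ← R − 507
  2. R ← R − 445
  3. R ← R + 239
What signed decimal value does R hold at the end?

147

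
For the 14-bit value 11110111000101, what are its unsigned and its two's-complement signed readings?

unsigned = 15813, signed = -571

Unsigned: 11110111000101 = 15813.
Signed: MSB=1 → 15813 − 16384 = -571.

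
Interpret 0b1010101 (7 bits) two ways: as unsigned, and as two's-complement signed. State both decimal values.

unsigned = 85, signed = -43

Unsigned: 1010101 = 85.
Signed: MSB=1 → 85 − 128 = -43.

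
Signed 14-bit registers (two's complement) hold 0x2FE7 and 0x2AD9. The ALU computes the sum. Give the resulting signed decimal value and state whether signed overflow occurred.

6848; overflow

0x2FE7 = 10111111100111 = -4121 (signed)
0x2AD9 = 10101011011001 = -5415 (signed)
  10111111100111
+ 10101011011001
= 01101011000000  (discard carry-out 1)
Result 01101011000000: MSB = 0 → value 6848.
Both addends are negative but the stored result is non-negative: signed overflow. The true value -4121 + (-5415) = -9536 lies outside [-8192, 8191].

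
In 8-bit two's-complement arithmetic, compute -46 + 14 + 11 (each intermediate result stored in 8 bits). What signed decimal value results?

-46 + 14 = -32 (11100000)
-32 + 11 = -21 (11101011)

-21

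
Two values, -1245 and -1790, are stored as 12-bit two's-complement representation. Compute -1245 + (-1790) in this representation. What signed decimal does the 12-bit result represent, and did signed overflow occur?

-1245 → 101100100011
-1790 → 100100000010
  101100100011
+ 100100000010
= 010000100101  (discard carry-out 1)
Result 010000100101: MSB = 0 → value 1061.
Both addends are negative but the stored result is non-negative: signed overflow. The true value -1245 + (-1790) = -3035 lies outside [-2048, 2047].

1061; overflow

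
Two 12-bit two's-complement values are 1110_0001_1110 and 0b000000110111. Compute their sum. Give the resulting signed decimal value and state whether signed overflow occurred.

1110_0001_1110 → 111000011110 = -482 (signed)
0b000000110111 → 000000110111 = 55 (signed)
  111000011110
+ 000000110111
= 111001010101
Result 111001010101: MSB = 1 → 3669 − 4096 = -427.
Addends have opposite signs, so signed overflow cannot occur.

-427; no overflow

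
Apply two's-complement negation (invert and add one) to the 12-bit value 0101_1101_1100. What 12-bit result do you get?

Invert: 101000100011. Add 1: 101000100100.
Check: 010111011100 = 1500, 101000100100 = -1500.

101000100100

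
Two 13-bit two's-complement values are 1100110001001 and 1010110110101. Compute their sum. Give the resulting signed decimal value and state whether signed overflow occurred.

3902; overflow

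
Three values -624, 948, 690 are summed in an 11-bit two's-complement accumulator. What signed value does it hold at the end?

1014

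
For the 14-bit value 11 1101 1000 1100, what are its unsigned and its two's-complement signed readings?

unsigned = 15756, signed = -628

Unsigned: 11110110001100 = 15756.
Signed: MSB=1 → 15756 − 16384 = -628.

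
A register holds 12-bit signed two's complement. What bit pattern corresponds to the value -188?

|-188| = 188 = 000010111100 in 12 bits.
Invert the bits: 111101000011. Add 1: 111101000100.

111101000100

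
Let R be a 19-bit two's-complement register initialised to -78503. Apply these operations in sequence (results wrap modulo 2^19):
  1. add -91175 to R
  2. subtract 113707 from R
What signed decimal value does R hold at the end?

240903

Start: R = -78503 = 1101100110101011001.
R = -78503 + (-91175) = -169678 = 1010110100100110010
R = -169678 − 113707 = -283385; wraps to 240903 = 0111010110100000111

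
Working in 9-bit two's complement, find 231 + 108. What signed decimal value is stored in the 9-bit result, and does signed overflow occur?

231 → 011100111
108 → 001101100
  011100111
+ 001101100
= 101010011
Result 101010011: MSB = 1 → 339 − 512 = -173.
Both addends are non-negative but the stored result is negative: signed overflow. The true value 231 + 108 = 339 lies outside [-256, 255].

-173; overflow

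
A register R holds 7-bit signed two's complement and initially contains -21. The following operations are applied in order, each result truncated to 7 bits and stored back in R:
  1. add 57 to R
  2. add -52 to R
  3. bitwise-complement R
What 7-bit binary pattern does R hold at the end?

0001111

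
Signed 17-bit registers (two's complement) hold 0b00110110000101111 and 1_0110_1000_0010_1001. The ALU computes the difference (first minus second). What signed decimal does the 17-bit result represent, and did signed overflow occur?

0b00110110000101111 → 00110110000101111 = 27695 (signed)
1_0110_1000_0010_1001 → 10110100000101001 = -38871 (signed)
Subtract via negate-and-add: invert 10110100000101001 + 1 = 01001011111010111 (i.e. 38871).
  00110110000101111
+ 01001011111010111
= 10000010000000110
Result 10000010000000110: MSB = 1 → 66566 − 131072 = -64506.
Both addends (after negating the subtrahend) are non-negative but the stored result is negative: signed overflow. The true value 27695 − (-38871) = 66566 lies outside [-65536, 65535].

-64506; overflow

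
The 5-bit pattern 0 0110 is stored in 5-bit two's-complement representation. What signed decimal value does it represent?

MSB is 0, so the value is non-negative: 00110 = 6.

6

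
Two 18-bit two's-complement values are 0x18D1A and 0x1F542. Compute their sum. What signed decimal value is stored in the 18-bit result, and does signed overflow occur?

-32164; overflow

0x18D1A = 011000110100011010 = 101658 (signed)
0x1F542 = 011111010101000010 = 128322 (signed)
  011000110100011010
+ 011111010101000010
= 111000001001011100
Result 111000001001011100: MSB = 1 → 229980 − 262144 = -32164.
Both addends are non-negative but the stored result is negative: signed overflow. The true value 101658 + 128322 = 229980 lies outside [-131072, 131071].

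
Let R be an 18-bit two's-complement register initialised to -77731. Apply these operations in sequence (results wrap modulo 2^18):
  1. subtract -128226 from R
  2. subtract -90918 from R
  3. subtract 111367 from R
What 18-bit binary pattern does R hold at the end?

000111010101011110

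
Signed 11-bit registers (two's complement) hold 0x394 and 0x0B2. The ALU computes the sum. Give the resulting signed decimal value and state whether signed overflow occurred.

-954; overflow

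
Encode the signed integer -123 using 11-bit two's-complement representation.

11110000101

|-123| = 123 = 00001111011 in 11 bits.
Invert the bits: 11110000100. Add 1: 11110000101.
Check: 11110000101 reads as 1925 − 2048 = -123.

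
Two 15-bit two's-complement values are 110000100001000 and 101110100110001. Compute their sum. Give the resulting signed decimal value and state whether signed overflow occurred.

15929; overflow

110000100001000 = -7928 (signed)
101110100110001 = -8911 (signed)
  110000100001000
+ 101110100110001
= 011111000111001  (discard carry-out 1)
Result 011111000111001: MSB = 0 → value 15929.
Both addends are negative but the stored result is non-negative: signed overflow. The true value -7928 + (-8911) = -16839 lies outside [-16384, 16383].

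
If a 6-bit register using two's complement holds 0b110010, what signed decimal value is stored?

-14

MSB is 1, so the value is negative.
Unsigned reading: 50. Subtract 2^6 = 64: 50 − 64 = -14.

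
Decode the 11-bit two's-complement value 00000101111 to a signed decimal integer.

MSB is 0, so the value is non-negative: 00000101111 = 47.

47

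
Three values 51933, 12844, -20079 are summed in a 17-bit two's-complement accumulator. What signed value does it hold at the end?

44698

51933 + 12844 = 64777 (01111110100001001)
64777 + (-20079) = 44698 (01010111010011010)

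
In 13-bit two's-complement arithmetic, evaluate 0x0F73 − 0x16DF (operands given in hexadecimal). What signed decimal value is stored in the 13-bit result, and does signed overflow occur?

-1900; overflow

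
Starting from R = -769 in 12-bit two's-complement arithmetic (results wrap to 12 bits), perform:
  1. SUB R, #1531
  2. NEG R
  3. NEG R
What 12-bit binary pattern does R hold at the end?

Start: R = -769 = 110011111111.
R = -769 − 1531 = -2300; wraps to 1796 = 011100000100
R = −(1796) = -1796 = 100011111100
R = −(-1796) = 1796 = 011100000100

011100000100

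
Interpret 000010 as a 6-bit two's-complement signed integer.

2

MSB is 0, so the value is non-negative: 000010 = 2.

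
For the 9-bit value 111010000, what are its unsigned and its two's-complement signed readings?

unsigned = 464, signed = -48

Unsigned: 111010000 = 464.
Signed: MSB=1 → 464 − 512 = -48.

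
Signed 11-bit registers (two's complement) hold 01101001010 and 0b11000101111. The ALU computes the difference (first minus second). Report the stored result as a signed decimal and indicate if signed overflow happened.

-741; overflow

01101001010 = 842 (signed)
0b11000101111 → 11000101111 = -465 (signed)
Subtract via negate-and-add: invert 11000101111 + 1 = 00111010001 (i.e. 465).
  01101001010
+ 00111010001
= 10100011011
Result 10100011011: MSB = 1 → 1307 − 2048 = -741.
Both addends (after negating the subtrahend) are non-negative but the stored result is negative: signed overflow. The true value 842 − (-465) = 1307 lies outside [-1024, 1023].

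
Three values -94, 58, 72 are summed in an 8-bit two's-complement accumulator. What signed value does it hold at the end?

-94 + 58 = -36 (11011100)
-36 + 72 = 36 (00100100)

36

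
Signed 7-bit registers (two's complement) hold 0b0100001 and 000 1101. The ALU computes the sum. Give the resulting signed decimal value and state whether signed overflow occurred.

46; no overflow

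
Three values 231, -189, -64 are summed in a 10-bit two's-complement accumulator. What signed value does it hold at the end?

-22

231 + (-189) = 42 (0000101010)
42 + (-64) = -22 (1111101010)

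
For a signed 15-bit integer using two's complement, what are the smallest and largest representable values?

min = -16384, max = 16383

Minimum: −2^14 = -16384.
Maximum: 2^14 − 1 = 16383.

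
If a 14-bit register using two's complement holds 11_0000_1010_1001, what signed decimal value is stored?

-3927

MSB is 1, so the value is negative.
Invert: 00111101010110. Add 1: 00111101010111 = 3927. So the value is −3927.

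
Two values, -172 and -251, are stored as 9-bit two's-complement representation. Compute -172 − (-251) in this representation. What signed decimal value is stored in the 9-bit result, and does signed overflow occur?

-172 → 101010100
-251 → 100000101
Subtract via negate-and-add: invert 100000101 + 1 = 011111011 (i.e. 251).
  101010100
+ 011111011
= 001001111  (discard carry-out 1)
Result 001001111: MSB = 0 → value 79.
Addends (after negating the subtrahend) have opposite signs, so signed overflow cannot occur.

79; no overflow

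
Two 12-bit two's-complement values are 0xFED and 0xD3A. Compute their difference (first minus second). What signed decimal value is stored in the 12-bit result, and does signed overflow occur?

0xFED = 111111101101 = -19 (signed)
0xD3A = 110100111010 = -710 (signed)
Subtract via negate-and-add: invert 110100111010 + 1 = 001011000110 (i.e. 710).
  111111101101
+ 001011000110
= 001010110011  (discard carry-out 1)
Result 001010110011: MSB = 0 → value 691.
Addends (after negating the subtrahend) have opposite signs, so signed overflow cannot occur.

691; no overflow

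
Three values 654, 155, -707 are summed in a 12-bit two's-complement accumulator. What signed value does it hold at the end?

102

654 + 155 = 809 (001100101001)
809 + (-707) = 102 (000001100110)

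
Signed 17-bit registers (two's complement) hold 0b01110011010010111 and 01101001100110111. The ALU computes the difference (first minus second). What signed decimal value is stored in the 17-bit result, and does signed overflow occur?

4960; no overflow

0b01110011010010111 → 01110011010010111 = 59031 (signed)
01101001100110111 = 54071 (signed)
Subtract via negate-and-add: invert 01101001100110111 + 1 = 10010110011001001 (i.e. -54071).
  01110011010010111
+ 10010110011001001
= 00001001101100000  (discard carry-out 1)
Result 00001001101100000: MSB = 0 → value 4960.
Addends (after negating the subtrahend) have opposite signs, so signed overflow cannot occur.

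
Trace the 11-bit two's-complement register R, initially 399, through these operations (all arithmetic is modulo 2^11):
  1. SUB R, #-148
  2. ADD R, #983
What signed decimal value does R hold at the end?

Start: R = 399 = 00110001111.
R = 399 − (-148) = 547 = 01000100011
R = 547 + 983 = 1530; wraps to -518 = 10111111010

-518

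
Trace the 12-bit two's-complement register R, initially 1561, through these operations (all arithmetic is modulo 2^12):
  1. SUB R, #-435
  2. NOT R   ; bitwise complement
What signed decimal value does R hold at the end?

Start: R = 1561 = 011000011001.
R = 1561 − (-435) = 1996 = 011111001100
R = NOT 011111001100 = 100000110011 = -1997

-1997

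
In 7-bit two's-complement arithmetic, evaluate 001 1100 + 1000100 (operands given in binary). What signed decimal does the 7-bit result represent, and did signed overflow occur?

-32; no overflow

001 1100 → 0011100 = 28 (signed)
1000100 = -60 (signed)
  0011100
+ 1000100
= 1100000
Result 1100000: MSB = 1 → 96 − 128 = -32.
Addends have opposite signs, so signed overflow cannot occur.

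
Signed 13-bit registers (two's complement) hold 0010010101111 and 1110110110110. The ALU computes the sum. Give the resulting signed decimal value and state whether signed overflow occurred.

0010010101111 = 1199 (signed)
1110110110110 = -586 (signed)
  0010010101111
+ 1110110110110
= 0001001100101  (discard carry-out 1)
Result 0001001100101: MSB = 0 → value 613.
Addends have opposite signs, so signed overflow cannot occur.

613; no overflow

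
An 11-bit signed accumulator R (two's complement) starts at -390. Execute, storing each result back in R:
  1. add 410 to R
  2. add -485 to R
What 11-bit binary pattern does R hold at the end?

Start: R = -390 = 11001111010.
R = -390 + 410 = 20 = 00000010100
R = 20 + (-485) = -465 = 11000101111

11000101111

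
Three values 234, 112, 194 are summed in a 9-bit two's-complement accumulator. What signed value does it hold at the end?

234 + 112 = 346 → wraps to -166 (101011010)
-166 + 194 = 28 (000011100)

28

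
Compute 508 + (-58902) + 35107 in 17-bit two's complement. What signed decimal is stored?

508 + (-58902) = -58394 (10001101111100110)
-58394 + 35107 = -23287 (11010010100001001)

-23287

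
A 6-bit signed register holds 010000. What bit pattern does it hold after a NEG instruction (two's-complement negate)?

110000

Invert: 101111. Add 1: 110000.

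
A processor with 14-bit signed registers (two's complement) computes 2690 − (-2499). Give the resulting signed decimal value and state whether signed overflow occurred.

5189; no overflow

2690 → 00101010000010
-2499 → 11011000111101
Subtract via negate-and-add: invert 11011000111101 + 1 = 00100111000011 (i.e. 2499).
  00101010000010
+ 00100111000011
= 01010001000101
Result 01010001000101: MSB = 0 → value 5189.
Both addends (after negating the subtrahend) are non-negative and so is the stored result: no signed overflow.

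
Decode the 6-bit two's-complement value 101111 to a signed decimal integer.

-17

MSB is 1, so the value is negative.
Unsigned reading: 47. Subtract 2^6 = 64: 47 − 64 = -17.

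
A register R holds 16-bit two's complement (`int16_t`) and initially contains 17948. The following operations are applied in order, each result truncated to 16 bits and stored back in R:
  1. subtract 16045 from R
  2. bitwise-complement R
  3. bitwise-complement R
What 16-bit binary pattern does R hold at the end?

0000011101101111

Start: R = 17948 = 0100011000011100.
R = 17948 − 16045 = 1903 = 0000011101101111
R = NOT 0000011101101111 = 1111100010010000 = -1904
R = NOT 1111100010010000 = 0000011101101111 = 1903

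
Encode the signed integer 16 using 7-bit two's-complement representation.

0010000

16 is non-negative, so write it directly in 7 bits: 0010000.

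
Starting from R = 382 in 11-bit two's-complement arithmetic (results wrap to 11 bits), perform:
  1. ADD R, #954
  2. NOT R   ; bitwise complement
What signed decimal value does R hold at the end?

711

Start: R = 382 = 00101111110.
R = 382 + 954 = 1336; wraps to -712 = 10100111000
R = NOT 10100111000 = 01011000111 = 711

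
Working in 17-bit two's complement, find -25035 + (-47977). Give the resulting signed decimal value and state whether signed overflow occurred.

-25035 → 11001111000110101
-47977 → 10100010010010111
  11001111000110101
+ 10100010010010111
= 01110001011001100  (discard carry-out 1)
Result 01110001011001100: MSB = 0 → value 58060.
Both addends are negative but the stored result is non-negative: signed overflow. The true value -25035 + (-47977) = -73012 lies outside [-65536, 65535].

58060; overflow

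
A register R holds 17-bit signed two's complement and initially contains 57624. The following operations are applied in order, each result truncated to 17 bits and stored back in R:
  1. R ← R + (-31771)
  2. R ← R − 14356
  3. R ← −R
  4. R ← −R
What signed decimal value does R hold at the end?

Start: R = 57624 = 01110000100011000.
R = 57624 + (-31771) = 25853 = 00110010011111101
R = 25853 − 14356 = 11497 = 00010110011101001
R = −(11497) = -11497 = 11101001100010111
R = −(-11497) = 11497 = 00010110011101001

11497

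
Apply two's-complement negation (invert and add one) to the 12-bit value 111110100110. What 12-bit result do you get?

Invert: 000001011001. Add 1: 000001011010.
Check: 111110100110 = -90, 000001011010 = 90.

000001011010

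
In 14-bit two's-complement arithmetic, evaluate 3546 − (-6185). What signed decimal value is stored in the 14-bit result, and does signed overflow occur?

-6653; overflow

3546 → 00110111011010
-6185 → 10011111010111
Subtract via negate-and-add: invert 10011111010111 + 1 = 01100000101001 (i.e. 6185).
  00110111011010
+ 01100000101001
= 10011000000011
Result 10011000000011: MSB = 1 → 9731 − 16384 = -6653.
Both addends (after negating the subtrahend) are non-negative but the stored result is negative: signed overflow. The true value 3546 − (-6185) = 9731 lies outside [-8192, 8191].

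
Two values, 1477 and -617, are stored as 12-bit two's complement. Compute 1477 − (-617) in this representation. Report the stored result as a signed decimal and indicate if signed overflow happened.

1477 → 010111000101
-617 → 110110010111
Subtract via negate-and-add: invert 110110010111 + 1 = 001001101001 (i.e. 617).
  010111000101
+ 001001101001
= 100000101110
Result 100000101110: MSB = 1 → 2094 − 4096 = -2002.
Both addends (after negating the subtrahend) are non-negative but the stored result is negative: signed overflow. The true value 1477 − (-617) = 2094 lies outside [-2048, 2047].

-2002; overflow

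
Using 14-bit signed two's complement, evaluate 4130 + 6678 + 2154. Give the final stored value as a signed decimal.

4130 + 6678 = 10808 → wraps to -5576 (10101000111000)
-5576 + 2154 = -3422 (11001010100010)

-3422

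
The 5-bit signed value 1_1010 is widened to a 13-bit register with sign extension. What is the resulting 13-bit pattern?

MSB of 11010 is 1; replicate it into the new high bits.
11111111|11010 → 1111111111010 (still -6).

1111111111010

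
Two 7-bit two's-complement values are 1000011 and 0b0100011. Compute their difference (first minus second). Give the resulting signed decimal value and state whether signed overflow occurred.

32; overflow

1000011 = -61 (signed)
0b0100011 → 0100011 = 35 (signed)
Subtract via negate-and-add: invert 0100011 + 1 = 1011101 (i.e. -35).
  1000011
+ 1011101
= 0100000  (discard carry-out 1)
Result 0100000: MSB = 0 → value 32.
Both addends (after negating the subtrahend) are negative but the stored result is non-negative: signed overflow. The true value -61 − 35 = -96 lies outside [-64, 63].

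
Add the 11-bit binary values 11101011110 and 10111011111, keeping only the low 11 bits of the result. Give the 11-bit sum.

  11101011110
+ 10111011111
= 10100111101  (discard carry-out 1)

10100111101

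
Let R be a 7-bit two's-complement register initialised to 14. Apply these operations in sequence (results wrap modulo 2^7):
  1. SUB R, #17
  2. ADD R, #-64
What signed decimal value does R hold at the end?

61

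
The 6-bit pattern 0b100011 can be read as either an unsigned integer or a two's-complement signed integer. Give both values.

unsigned = 35, signed = -29

Unsigned: 100011 = 35.
Signed: MSB=1 → 35 − 64 = -29.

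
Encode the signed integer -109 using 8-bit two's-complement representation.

|-109| = 109 = 01101101 in 8 bits.
Invert the bits: 10010010. Add 1: 10010011.
Check: 10010011 reads as 147 − 256 = -109.

10010011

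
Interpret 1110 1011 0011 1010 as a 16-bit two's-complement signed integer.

-5318

MSB is 1, so the value is negative.
Invert: 0001010011000101. Add 1: 0001010011000110 = 5318. So the value is −5318.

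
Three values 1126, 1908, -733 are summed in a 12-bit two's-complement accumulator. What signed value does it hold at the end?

1126 + 1908 = 3034 → wraps to -1062 (101111011010)
-1062 + (-733) = -1795 (100011111101)

-1795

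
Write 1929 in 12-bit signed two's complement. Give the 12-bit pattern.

011110001001

1929 is non-negative, so write it directly in 12 bits: 011110001001.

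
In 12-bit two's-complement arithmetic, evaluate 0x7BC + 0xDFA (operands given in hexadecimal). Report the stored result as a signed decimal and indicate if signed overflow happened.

1462; no overflow

0x7BC = 011110111100 = 1980 (signed)
0xDFA = 110111111010 = -518 (signed)
  011110111100
+ 110111111010
= 010110110110  (discard carry-out 1)
Result 010110110110: MSB = 0 → value 1462.
Addends have opposite signs, so signed overflow cannot occur.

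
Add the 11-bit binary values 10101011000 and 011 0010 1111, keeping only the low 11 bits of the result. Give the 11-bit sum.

00010000111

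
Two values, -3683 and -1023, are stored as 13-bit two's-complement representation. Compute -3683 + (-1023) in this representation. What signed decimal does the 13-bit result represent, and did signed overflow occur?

3486; overflow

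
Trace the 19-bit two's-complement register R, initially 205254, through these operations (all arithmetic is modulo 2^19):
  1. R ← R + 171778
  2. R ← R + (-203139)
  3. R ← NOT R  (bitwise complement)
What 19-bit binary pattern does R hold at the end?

Start: R = 205254 = 0110010000111000110.
R = 205254 + 171778 = 377032; wraps to -147256 = 1011100000011001000
R = -147256 + (-203139) = -350395; wraps to 173893 = 0101010011101000101
R = NOT 0101010011101000101 = 1010101100010111010 = -173894

1010101100010111010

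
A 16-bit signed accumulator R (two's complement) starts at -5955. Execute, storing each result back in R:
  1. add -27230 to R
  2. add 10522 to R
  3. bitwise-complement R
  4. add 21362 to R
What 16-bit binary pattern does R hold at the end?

Start: R = -5955 = 1110100010111101.
R = -5955 + (-27230) = -33185; wraps to 32351 = 0111111001011111
R = 32351 + 10522 = 42873; wraps to -22663 = 1010011101111001
R = NOT 1010011101111001 = 0101100010000110 = 22662
R = 22662 + 21362 = 44024; wraps to -21512 = 1010101111111000

1010101111111000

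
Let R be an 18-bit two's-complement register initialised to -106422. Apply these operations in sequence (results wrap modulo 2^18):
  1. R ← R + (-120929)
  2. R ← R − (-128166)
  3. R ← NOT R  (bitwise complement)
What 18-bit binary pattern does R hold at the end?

Start: R = -106422 = 100110000001001010.
R = -106422 + (-120929) = -227351; wraps to 34793 = 001000011111101001
R = 34793 − (-128166) = 162959; wraps to -99185 = 100111110010001111
R = NOT 100111110010001111 = 011000001101110000 = 99184

011000001101110000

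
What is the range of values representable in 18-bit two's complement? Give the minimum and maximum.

Minimum: −2^17 = -131072.
Maximum: 2^17 − 1 = 131071.

min = -131072, max = 131071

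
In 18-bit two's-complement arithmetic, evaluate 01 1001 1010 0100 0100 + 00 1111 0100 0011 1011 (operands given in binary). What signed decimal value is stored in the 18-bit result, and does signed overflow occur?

01 1001 1010 0100 0100 → 011001101001000100 = 105028 (signed)
00 1111 0100 0011 1011 → 001111010000111011 = 62523 (signed)
  011001101001000100
+ 001111010000111011
= 101000111001111111
Result 101000111001111111: MSB = 1 → 167551 − 262144 = -94593.
Both addends are non-negative but the stored result is negative: signed overflow. The true value 105028 + 62523 = 167551 lies outside [-131072, 131071].

-94593; overflow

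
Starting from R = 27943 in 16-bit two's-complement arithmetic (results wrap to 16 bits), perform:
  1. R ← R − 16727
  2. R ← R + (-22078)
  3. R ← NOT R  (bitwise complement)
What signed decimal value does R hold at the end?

Start: R = 27943 = 0110110100100111.
R = 27943 − 16727 = 11216 = 0010101111010000
R = 11216 + (-22078) = -10862 = 1101010110010010
R = NOT 1101010110010010 = 0010101001101101 = 10861

10861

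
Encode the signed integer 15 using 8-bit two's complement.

15 is non-negative, so write it directly in 8 bits: 00001111.

00001111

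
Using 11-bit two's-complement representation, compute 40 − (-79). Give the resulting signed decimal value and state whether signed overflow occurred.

40 → 00000101000
-79 → 11110110001
Subtract via negate-and-add: invert 11110110001 + 1 = 00001001111 (i.e. 79).
  00000101000
+ 00001001111
= 00001110111
Result 00001110111: MSB = 0 → value 119.
Both addends (after negating the subtrahend) are non-negative and so is the stored result: no signed overflow.

119; no overflow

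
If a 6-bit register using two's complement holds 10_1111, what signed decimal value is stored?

-17

MSB is 1, so the value is negative.
Unsigned reading: 47. Subtract 2^6 = 64: 47 − 64 = -17.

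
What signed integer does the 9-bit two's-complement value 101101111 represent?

MSB is 1, so the value is negative.
Unsigned reading: 367. Subtract 2^9 = 512: 367 − 512 = -145.

-145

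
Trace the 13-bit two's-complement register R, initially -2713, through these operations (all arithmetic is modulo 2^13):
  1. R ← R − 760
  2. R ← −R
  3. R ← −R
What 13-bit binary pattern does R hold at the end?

1001001101111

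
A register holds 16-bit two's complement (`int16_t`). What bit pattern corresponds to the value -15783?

|-15783| = 15783 = 0011110110100111 in 16 bits.
Invert the bits: 1100001001011000. Add 1: 1100001001011001.

1100001001011001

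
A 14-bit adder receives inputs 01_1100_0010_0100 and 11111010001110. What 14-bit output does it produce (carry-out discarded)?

  01110000100100
+ 11111010001110
= 01101010110010  (discard carry-out 1)

01101010110010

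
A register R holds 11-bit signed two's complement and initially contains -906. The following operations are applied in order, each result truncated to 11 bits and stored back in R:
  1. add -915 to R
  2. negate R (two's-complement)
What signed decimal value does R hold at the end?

-227

Start: R = -906 = 10001110110.
R = -906 + (-915) = -1821; wraps to 227 = 00011100011
R = −(227) = -227 = 11100011101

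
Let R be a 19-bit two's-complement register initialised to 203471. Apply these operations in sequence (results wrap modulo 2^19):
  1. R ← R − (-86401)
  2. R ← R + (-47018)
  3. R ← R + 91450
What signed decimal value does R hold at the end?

Start: R = 203471 = 0110001101011001111.
R = 203471 − (-86401) = 289872; wraps to -234416 = 1000110110001010000
R = -234416 + (-47018) = -281434; wraps to 242854 = 0111011010010100110
R = 242854 + 91450 = 334304; wraps to -189984 = 1010001100111100000

-189984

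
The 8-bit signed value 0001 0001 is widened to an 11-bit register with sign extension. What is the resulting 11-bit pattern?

00000010001

MSB of 00010001 is 0; replicate it into the new high bits.
000|00010001 → 00000010001 (still 17).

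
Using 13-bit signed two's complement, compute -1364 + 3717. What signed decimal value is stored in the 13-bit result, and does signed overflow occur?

2353; no overflow

-1364 → 1101010101100
3717 → 0111010000101
  1101010101100
+ 0111010000101
= 0100100110001  (discard carry-out 1)
Result 0100100110001: MSB = 0 → value 2353.
Addends have opposite signs, so signed overflow cannot occur.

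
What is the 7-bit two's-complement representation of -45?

1010011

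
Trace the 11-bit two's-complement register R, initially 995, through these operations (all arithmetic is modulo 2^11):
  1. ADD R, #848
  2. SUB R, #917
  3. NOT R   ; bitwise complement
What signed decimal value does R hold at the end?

Start: R = 995 = 01111100011.
R = 995 + 848 = 1843; wraps to -205 = 11100110011
R = -205 − 917 = -1122; wraps to 926 = 01110011110
R = NOT 01110011110 = 10001100001 = -927

-927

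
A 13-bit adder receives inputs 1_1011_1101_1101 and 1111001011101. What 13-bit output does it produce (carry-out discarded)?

  1101111011101
+ 1111001011101
= 1101000111010  (discard carry-out 1)

1101000111010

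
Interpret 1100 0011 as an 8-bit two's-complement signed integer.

MSB is 1, so the value is negative.
Invert: 00111100. Add 1: 00111101 = 61. So the value is −61.

-61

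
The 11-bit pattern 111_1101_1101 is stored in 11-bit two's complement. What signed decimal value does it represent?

-35

MSB is 1, so the value is negative.
Unsigned reading: 2013. Subtract 2^11 = 2048: 2013 − 2048 = -35.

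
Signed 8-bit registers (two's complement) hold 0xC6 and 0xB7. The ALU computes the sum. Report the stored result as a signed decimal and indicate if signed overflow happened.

0xC6 = 11000110 = -58 (signed)
0xB7 = 10110111 = -73 (signed)
  11000110
+ 10110111
= 01111101  (discard carry-out 1)
Result 01111101: MSB = 0 → value 125.
Both addends are negative but the stored result is non-negative: signed overflow. The true value -58 + (-73) = -131 lies outside [-128, 127].

125; overflow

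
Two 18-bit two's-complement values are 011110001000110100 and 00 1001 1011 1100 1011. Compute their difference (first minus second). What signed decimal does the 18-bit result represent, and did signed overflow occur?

011110001000110100 = 123444 (signed)
00 1001 1011 1100 1011 → 001001101111001011 = 39883 (signed)
Subtract via negate-and-add: invert 001001101111001011 + 1 = 110110010000110101 (i.e. -39883).
  011110001000110100
+ 110110010000110101
= 010100011001101001  (discard carry-out 1)
Result 010100011001101001: MSB = 0 → value 83561.
Addends (after negating the subtrahend) have opposite signs, so signed overflow cannot occur.

83561; no overflow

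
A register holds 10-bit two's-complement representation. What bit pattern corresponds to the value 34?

34 is non-negative, so write it directly in 10 bits: 0000100010.

0000100010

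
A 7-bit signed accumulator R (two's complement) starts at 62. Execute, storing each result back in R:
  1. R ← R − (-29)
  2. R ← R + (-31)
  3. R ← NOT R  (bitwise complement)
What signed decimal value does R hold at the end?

Start: R = 62 = 0111110.
R = 62 − (-29) = 91; wraps to -37 = 1011011
R = -37 + (-31) = -68; wraps to 60 = 0111100
R = NOT 0111100 = 1000011 = -61

-61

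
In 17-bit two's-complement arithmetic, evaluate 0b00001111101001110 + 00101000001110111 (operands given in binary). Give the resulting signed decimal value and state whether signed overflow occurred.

28613; no overflow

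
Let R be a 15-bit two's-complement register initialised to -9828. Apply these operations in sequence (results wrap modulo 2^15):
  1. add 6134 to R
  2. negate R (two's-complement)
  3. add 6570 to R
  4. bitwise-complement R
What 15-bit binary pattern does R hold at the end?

Start: R = -9828 = 101100110011100.
R = -9828 + 6134 = -3694 = 111000110010010
R = −(-3694) = 3694 = 000111001101110
R = 3694 + 6570 = 10264 = 010100000011000
R = NOT 010100000011000 = 101011111100111 = -10265

101011111100111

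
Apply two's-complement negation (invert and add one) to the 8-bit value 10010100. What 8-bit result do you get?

01101100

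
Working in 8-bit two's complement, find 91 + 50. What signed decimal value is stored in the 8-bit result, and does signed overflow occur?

-115; overflow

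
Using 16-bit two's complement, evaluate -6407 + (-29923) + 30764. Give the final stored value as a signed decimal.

-5566

-6407 + (-29923) = -36330 → wraps to 29206 (0111001000010110)
29206 + 30764 = 59970 → wraps to -5566 (1110101001000010)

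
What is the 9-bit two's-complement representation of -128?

110000000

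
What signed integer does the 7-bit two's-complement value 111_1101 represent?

MSB is 1, so the value is negative.
Invert: 0000010. Add 1: 0000011 = 3. So the value is −3.

-3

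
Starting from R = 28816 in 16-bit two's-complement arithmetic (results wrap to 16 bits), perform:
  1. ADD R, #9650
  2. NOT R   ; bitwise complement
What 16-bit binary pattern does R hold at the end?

0110100110111101

Start: R = 28816 = 0111000010010000.
R = 28816 + 9650 = 38466; wraps to -27070 = 1001011001000010
R = NOT 1001011001000010 = 0110100110111101 = 27069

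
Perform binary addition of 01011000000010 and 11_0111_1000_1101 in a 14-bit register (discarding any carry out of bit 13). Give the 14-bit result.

00110110001111

  01011000000010
+ 11011110001101
= 00110110001111  (discard carry-out 1)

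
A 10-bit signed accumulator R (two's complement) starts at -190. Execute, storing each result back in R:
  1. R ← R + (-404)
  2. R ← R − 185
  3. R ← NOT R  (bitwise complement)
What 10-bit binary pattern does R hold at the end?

Start: R = -190 = 1101000010.
R = -190 + (-404) = -594; wraps to 430 = 0110101110
R = 430 − 185 = 245 = 0011110101
R = NOT 0011110101 = 1100001010 = -246

1100001010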